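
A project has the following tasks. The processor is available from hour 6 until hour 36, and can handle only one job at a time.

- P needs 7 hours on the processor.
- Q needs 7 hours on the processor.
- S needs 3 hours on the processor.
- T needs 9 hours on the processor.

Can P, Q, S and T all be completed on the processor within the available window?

The processor window is 36 − 6 = 30 hours.
Running back to back, the jobs need 7 + 7 + 3 + 9 = 26 hours on the processor.
Since 26 ≤ 30, they fit within the window.

Yes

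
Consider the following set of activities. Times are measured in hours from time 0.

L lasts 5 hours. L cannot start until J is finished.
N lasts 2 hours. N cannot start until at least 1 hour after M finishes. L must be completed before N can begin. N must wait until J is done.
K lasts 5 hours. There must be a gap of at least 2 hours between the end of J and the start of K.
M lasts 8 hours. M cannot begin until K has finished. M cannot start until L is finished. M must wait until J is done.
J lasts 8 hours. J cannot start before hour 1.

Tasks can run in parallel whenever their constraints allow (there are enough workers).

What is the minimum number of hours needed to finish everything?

J cannot begin until its own release at hour 1. It runs from hour 1 to 1 + 8 = hour 9.
L waits on J (finishes hour 9), so it starts at hour 9 and finishes at 9 + 5 = hour 14.
K cannot begin until J (finishes hour 9, plus 2-hour gap → hour 11). It runs from hour 11 to 11 + 5 = hour 16.
M cannot start until K (finishes hour 16); L (finishes hour 14); J (finishes hour 9). The controlling bound is hour 16, so M finishes at 16 + 8 = hour 24.
N cannot start until M (finishes hour 24, plus 1-hour gap → hour 25); L (finishes hour 14); J (finishes hour 9). The controlling bound is hour 25, so N finishes at 25 + 2 = hour 27.
All tasks are finished once the last one completes. Finish times: J at 9, K at 16, L at 14, M at 24, N at 27. The latest is hour 27.

27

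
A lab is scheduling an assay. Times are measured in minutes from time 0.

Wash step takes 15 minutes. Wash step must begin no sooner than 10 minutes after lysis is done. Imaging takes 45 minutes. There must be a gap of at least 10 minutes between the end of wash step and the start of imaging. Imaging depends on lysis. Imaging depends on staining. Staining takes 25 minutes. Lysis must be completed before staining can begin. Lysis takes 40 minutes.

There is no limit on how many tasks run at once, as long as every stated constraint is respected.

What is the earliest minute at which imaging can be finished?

120

Lysis has no prerequisites, so it starts at minute 0 and finishes at minute 40.
Staining waits on lysis (finishes minute 40), so it starts at minute 40 and finishes at 40 + 25 = minute 65.
After lysis (finishes minute 40, plus 10-minute gap → minute 50), wash step can start at minute 50 and finishes at minute 65.
For imaging: wash step (finishes minute 65, plus 10-minute gap → minute 75); lysis (finishes minute 40); staining (finishes minute 65). Taking the maximum gives a start of minute 75, and it finishes at 75 + 45 = minute 120.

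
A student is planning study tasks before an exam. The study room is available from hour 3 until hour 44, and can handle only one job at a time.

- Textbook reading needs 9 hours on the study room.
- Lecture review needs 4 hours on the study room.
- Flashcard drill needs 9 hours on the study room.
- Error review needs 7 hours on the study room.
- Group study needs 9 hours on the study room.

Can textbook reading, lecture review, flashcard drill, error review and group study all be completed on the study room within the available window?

The study room window is 44 − 3 = 41 hours.
Running back to back, the jobs need 9 + 4 + 9 + 7 + 9 = 38 hours on the study room.
Since 38 ≤ 41, they fit within the window.

Yes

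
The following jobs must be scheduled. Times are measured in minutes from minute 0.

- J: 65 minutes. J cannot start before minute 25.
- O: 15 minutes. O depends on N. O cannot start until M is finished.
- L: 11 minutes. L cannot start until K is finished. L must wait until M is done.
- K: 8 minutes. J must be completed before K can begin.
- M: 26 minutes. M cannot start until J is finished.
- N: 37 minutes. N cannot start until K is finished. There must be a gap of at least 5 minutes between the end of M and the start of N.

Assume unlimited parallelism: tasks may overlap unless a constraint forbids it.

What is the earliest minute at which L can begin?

116

After its own release at minute 25, J can start at minute 25 and finishes at minute 90.
M cannot begin until J (finishes minute 90). It runs from minute 90 to 90 + 26 = minute 116.
After J (finishes minute 90), K can start at minute 90 and finishes at minute 98.
L waits on K (finishes minute 98); M (finishes minute 116). The latest of these is minute 116, which is the earliest L can start.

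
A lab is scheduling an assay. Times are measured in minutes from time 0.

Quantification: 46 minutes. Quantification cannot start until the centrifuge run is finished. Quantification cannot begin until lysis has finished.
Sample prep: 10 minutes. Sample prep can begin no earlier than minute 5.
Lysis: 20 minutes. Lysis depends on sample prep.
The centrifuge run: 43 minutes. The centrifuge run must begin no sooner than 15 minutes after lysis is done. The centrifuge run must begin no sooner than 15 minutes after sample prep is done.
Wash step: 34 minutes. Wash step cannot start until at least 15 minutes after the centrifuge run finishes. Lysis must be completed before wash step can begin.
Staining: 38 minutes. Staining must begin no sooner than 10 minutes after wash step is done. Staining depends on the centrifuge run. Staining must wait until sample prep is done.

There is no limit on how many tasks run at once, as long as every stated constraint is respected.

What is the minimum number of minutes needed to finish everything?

190

After its own release at minute 5, sample prep can start at minute 5 and finishes at minute 15.
Lysis waits on sample prep (finishes minute 15), so it starts at minute 15 and finishes at 15 + 20 = minute 35.
For the centrifuge run: lysis (finishes minute 35, plus 15-minute gap → minute 50); sample prep (finishes minute 15, plus 15-minute gap → minute 30). Taking the maximum gives a start of minute 50, and it finishes at 50 + 43 = minute 93.
Quantification has to wait for the centrifuge run (finishes minute 93); lysis (finishes minute 35). The latest of these is minute 93, so quantification runs minute 93 to 93 + 46 = minute 139.
Wash step has to wait for the centrifuge run (finishes minute 93, plus 15-minute gap → minute 108); lysis (finishes minute 35). The latest of these is minute 108, so wash step runs minute 108 to 108 + 34 = minute 142.
Staining needs all of wash step (finishes minute 142, plus 10-minute gap → minute 152); the centrifuge run (finishes minute 93); sample prep (finishes minute 15). That puts its earliest start at minute 152; it finishes at 152 + 38 = minute 190.
All tasks are finished once the last one completes. Finish times: Sample prep at 15, Lysis at 35, The centrifuge run at 93, Wash step at 142, Staining at 190, Quantification at 139. The latest is minute 190.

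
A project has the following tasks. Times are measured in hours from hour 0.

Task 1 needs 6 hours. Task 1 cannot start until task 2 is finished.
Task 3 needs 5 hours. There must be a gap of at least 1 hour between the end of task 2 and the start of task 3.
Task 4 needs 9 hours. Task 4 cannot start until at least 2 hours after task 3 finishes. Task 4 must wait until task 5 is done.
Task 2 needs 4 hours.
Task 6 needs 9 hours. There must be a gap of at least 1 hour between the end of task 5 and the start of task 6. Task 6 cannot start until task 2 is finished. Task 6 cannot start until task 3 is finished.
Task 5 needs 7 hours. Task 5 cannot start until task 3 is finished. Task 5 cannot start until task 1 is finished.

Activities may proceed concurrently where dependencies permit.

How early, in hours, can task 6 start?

18

Nothing blocks task 2, so it runs from hour 0 to hour 4.
Task 3 cannot begin until task 2 (finishes hour 4, plus 1-hour gap → hour 5). It runs from hour 5 to 5 + 5 = hour 10.
After task 2 (finishes hour 4), task 1 can start at hour 4 and finishes at hour 10.
Task 5 cannot start until task 3 (finishes hour 10); task 1 (finishes hour 10). The controlling bound is hour 10, so task 5 finishes at 10 + 7 = hour 17.
Task 6 waits on task 5 (finishes hour 17, plus 1-hour gap → hour 18); task 2 (finishes hour 4); task 3 (finishes hour 10). The latest of these is hour 18, which is the earliest task 6 can start.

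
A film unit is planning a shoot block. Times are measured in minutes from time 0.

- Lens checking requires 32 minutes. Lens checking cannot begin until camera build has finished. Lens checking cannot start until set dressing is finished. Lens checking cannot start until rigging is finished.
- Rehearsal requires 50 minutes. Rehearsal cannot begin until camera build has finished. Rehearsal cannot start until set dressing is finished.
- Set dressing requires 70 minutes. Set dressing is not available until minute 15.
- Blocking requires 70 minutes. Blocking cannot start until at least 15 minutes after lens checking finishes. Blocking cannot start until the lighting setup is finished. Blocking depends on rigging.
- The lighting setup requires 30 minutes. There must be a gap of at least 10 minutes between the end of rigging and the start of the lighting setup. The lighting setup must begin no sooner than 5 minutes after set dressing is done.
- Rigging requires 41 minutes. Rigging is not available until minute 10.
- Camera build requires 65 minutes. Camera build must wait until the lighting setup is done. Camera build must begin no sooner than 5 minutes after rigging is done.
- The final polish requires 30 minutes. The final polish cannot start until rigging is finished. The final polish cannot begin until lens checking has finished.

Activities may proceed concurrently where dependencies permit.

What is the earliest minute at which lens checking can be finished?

217

Set dressing waits on its own release at minute 15, so it starts at minute 15 and finishes at 15 + 70 = minute 85.
After its own release at minute 10, rigging can start at minute 10 and finishes at minute 51.
The lighting setup has to wait for rigging (finishes minute 51, plus 10-minute gap → minute 61); set dressing (finishes minute 85, plus 5-minute gap → minute 90). The latest of these is minute 90, so the lighting setup runs minute 90 to 90 + 30 = minute 120.
For camera build: the lighting setup (finishes minute 120); rigging (finishes minute 51, plus 5-minute gap → minute 56). Taking the maximum gives a start of minute 120, and it finishes at 120 + 65 = minute 185.
Lens checking cannot start until camera build (finishes minute 185); set dressing (finishes minute 85); rigging (finishes minute 51). The controlling bound is minute 185, so lens checking finishes at 185 + 32 = minute 217.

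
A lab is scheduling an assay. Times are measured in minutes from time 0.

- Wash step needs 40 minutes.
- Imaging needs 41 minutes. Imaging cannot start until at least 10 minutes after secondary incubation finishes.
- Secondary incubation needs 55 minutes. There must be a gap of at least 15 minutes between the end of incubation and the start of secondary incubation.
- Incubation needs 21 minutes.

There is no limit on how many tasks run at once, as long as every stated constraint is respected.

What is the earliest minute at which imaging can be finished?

142

Incubation can start immediately at minute 0; it finishes at minute 21.
Secondary incubation cannot begin until incubation (finishes minute 21, plus 15-minute gap → minute 36). It runs from minute 36 to 36 + 55 = minute 91.
After secondary incubation (finishes minute 91, plus 10-minute gap → minute 101), imaging can start at minute 101 and finishes at minute 142.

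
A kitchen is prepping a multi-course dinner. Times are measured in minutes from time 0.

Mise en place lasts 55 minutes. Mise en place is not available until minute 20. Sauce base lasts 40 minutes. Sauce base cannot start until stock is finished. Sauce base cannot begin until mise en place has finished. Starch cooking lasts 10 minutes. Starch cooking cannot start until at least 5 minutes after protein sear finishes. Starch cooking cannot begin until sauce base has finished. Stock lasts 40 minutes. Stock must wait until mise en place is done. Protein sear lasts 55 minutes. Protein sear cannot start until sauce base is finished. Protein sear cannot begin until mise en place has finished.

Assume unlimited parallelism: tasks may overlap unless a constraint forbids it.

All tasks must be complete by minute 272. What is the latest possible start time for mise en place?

67

Starch cooking has no dependents, so it just needs to finish by minute 272. Starting by 272 − 10 = minute 262 achieves that.
Protein sear has to be done before starch cooking (must start by minute 262, minus 5-minute gap → minute 257). That means finishing by minute 257, i.e. starting by 257 − 55 = minute 202.
For sauce base: protein sear (must start by minute 202); starch cooking (must start by minute 262). The most restrictive is minute 202; with a 40-minute duration, sauce base must start by minute 162.
Stock has to be done before sauce base (must start by minute 162). That means finishing by minute 162, i.e. starting by 162 − 40 = minute 122.
Mise en place must finish in time for stock (must start by minute 122); sauce base (must start by minute 162); protein sear (must start by minute 202). The tightest is minute 122, so mise en place must start by 122 − 55 = minute 67.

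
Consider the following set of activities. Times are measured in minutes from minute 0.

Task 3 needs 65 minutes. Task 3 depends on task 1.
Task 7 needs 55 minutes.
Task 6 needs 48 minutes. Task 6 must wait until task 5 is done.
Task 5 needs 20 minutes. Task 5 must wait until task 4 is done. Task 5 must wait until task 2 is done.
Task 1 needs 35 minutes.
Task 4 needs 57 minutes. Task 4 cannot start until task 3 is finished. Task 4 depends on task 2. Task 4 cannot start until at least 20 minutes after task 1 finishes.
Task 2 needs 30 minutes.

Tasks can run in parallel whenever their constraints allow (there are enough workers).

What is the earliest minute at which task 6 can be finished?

Task 2 has no prerequisites, so it starts at minute 0 and finishes at minute 30.
Task 1 can start immediately at minute 0; it finishes at minute 35.
Task 3 waits on task 1 (finishes minute 35), so it starts at minute 35 and finishes at 35 + 65 = minute 100.
For task 4: task 3 (finishes minute 100); task 2 (finishes minute 30); task 1 (finishes minute 35, plus 20-minute gap → minute 55). Taking the maximum gives a start of minute 100, and it finishes at 100 + 57 = minute 157.
Task 5 cannot start until task 4 (finishes minute 157); task 2 (finishes minute 30). The controlling bound is minute 157, so task 5 finishes at 157 + 20 = minute 177.
Task 6 cannot begin until task 5 (finishes minute 177). It runs from minute 177 to 177 + 48 = minute 225.

225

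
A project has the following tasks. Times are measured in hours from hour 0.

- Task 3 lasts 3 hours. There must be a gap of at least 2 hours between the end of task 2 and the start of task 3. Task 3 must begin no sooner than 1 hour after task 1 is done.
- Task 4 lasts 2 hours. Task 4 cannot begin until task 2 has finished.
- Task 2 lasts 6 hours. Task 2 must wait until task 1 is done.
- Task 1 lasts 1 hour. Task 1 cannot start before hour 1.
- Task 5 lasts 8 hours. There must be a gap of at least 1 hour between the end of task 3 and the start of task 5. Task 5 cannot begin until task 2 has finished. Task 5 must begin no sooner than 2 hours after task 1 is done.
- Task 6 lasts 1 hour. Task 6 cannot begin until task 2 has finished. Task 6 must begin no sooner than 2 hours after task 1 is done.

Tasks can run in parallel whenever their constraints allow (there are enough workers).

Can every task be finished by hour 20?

Task 1 cannot begin until its own release at hour 1. It runs from hour 1 to 1 + 1 = hour 2.
Task 2 waits on task 1 (finishes hour 2), so it starts at hour 2 and finishes at 2 + 6 = hour 8.
Task 6 has to wait for task 2 (finishes hour 8); task 1 (finishes hour 2, plus 2-hour gap → hour 4). The latest of these is hour 8, so task 6 runs hour 8 to 8 + 1 = hour 9.
Task 4 cannot begin until task 2 (finishes hour 8). It runs from hour 8 to 8 + 2 = hour 10.
Task 3 cannot start until task 2 (finishes hour 8, plus 2-hour gap → hour 10); task 1 (finishes hour 2, plus 1-hour gap → hour 3). The controlling bound is hour 10, so task 3 finishes at 10 + 3 = hour 13.
Task 5 has to wait for task 3 (finishes hour 13, plus 1-hour gap → hour 14); task 2 (finishes hour 8); task 1 (finishes hour 2, plus 2-hour gap → hour 4). The latest of these is hour 14, so task 5 runs hour 14 to 14 + 8 = hour 22.
The earliest everything can be done is hour 22, which is after the deadline of 20, so it is not possible.

No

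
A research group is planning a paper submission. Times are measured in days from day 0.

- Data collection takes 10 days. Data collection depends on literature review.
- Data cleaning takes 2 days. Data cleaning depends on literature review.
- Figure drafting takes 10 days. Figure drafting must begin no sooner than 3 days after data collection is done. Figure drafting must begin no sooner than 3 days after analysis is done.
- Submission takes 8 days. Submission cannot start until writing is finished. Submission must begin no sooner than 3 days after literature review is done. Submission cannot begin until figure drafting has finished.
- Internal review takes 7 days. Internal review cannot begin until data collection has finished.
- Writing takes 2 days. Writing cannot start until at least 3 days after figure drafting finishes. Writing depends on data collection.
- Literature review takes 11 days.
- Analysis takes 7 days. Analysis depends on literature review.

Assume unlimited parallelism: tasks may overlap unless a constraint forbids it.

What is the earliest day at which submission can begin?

Literature review has no prerequisites, so it starts at day 0 and finishes at day 11.
Analysis cannot begin until literature review (finishes day 11). It runs from day 11 to 11 + 7 = day 18.
Data collection cannot begin until literature review (finishes day 11). It runs from day 11 to 11 + 10 = day 21.
Figure drafting needs all of data collection (finishes day 21, plus 3-day gap → day 24); analysis (finishes day 18, plus 3-day gap → day 21). That puts its earliest start at day 24; it finishes at 24 + 10 = day 34.
Writing cannot start until figure drafting (finishes day 34, plus 3-day gap → day 37); data collection (finishes day 21). The controlling bound is day 37, so writing finishes at 37 + 2 = day 39.
Submission waits on writing (finishes day 39); literature review (finishes day 11, plus 3-day gap → day 14); figure drafting (finishes day 34). The latest of these is day 39, which is the earliest submission can start.

39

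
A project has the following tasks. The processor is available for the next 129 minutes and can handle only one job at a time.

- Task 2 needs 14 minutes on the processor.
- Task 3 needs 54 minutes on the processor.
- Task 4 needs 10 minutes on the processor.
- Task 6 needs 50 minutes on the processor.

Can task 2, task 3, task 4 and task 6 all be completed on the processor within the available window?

Running back to back, the jobs need 14 + 54 + 10 + 50 = 128 minutes on the processor.
Since 128 ≤ 129, they fit within the window.

Yes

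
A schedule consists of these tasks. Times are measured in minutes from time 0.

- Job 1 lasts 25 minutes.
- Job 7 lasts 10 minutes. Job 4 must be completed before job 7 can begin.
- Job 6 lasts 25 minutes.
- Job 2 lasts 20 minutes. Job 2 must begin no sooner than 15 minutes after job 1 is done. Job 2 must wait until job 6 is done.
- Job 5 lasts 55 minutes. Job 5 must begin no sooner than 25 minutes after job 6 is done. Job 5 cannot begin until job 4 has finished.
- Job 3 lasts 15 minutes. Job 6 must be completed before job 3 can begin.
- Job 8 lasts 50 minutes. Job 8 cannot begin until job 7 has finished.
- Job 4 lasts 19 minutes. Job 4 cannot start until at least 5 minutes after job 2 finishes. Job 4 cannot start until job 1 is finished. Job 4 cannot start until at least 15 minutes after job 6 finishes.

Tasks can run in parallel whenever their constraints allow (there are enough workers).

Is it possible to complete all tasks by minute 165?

Nothing blocks job 6, so it runs from minute 0 to minute 25.
Job 3 cannot begin until job 6 (finishes minute 25). It runs from minute 25 to 25 + 15 = minute 40.
Nothing blocks job 1, so it runs from minute 0 to minute 25.
Job 2 cannot start until job 1 (finishes minute 25, plus 15-minute gap → minute 40); job 6 (finishes minute 25). The controlling bound is minute 40, so job 2 finishes at 40 + 20 = minute 60.
Job 4 cannot start until job 2 (finishes minute 60, plus 5-minute gap → minute 65); job 1 (finishes minute 25); job 6 (finishes minute 25, plus 15-minute gap → minute 40). The controlling bound is minute 65, so job 4 finishes at 65 + 19 = minute 84.
Job 7 cannot begin until job 4 (finishes minute 84). It runs from minute 84 to 84 + 10 = minute 94.
Job 8 cannot begin until job 7 (finishes minute 94). It runs from minute 94 to 94 + 50 = minute 144.
Job 5 cannot start until job 6 (finishes minute 25, plus 25-minute gap → minute 50); job 4 (finishes minute 84). The controlling bound is minute 84, so job 5 finishes at 84 + 55 = minute 139.
Every task is finished by minute 144, which is no later than the deadline of 165, so the schedule is feasible.

Yes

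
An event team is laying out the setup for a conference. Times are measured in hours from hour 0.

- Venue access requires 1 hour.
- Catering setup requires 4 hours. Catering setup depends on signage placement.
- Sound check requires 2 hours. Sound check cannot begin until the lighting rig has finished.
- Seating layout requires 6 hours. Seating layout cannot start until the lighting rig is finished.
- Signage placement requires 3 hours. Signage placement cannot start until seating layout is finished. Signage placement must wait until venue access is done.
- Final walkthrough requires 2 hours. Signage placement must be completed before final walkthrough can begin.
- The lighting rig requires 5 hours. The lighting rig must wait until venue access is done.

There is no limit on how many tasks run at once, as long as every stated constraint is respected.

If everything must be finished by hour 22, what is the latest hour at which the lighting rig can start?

Catering setup has no dependents, so it just needs to finish by hour 22. Starting by 22 − 4 = hour 18 achieves that.
Final walkthrough must finish by hour 22; it takes 2 hours, so it must start by 22 − 2 = hour 20.
Signage placement feeds catering setup (must start by hour 18); final walkthrough (must start by hour 20). Taking the minimum, signage placement must finish by hour 18 and start by 18 − 3 = hour 15.
Seating layout must finish before signage placement (must start by hour 15). With a 6-hour duration, seating layout must start by 15 − 6 = hour 9.
To finish by hour 22, sound check (duration 2) must start no later than hour 20.
The lighting rig must finish in time for seating layout (must start by hour 9); sound check (must start by hour 20). The tightest is hour 9, so the lighting rig must start by 9 − 5 = hour 4.

4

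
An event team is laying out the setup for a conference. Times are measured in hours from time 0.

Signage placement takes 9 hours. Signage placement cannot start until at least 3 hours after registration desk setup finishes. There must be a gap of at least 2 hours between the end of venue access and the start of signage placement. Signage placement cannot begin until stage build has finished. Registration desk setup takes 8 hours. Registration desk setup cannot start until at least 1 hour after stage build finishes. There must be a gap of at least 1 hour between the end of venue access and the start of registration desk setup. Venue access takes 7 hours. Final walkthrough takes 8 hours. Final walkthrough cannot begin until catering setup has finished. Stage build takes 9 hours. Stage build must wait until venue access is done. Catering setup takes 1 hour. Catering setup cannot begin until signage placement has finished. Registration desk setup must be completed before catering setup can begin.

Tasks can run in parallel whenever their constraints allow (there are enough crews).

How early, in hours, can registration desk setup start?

Venue access has no prerequisites, so it starts at hour 0 and finishes at hour 7.
Stage build cannot begin until venue access (finishes hour 7). It runs from hour 7 to 7 + 9 = hour 16.
Registration desk setup waits on stage build (finishes hour 16, plus 1-hour gap → hour 17); venue access (finishes hour 7, plus 1-hour gap → hour 8). The latest of these is hour 17, which is the earliest registration desk setup can start.

17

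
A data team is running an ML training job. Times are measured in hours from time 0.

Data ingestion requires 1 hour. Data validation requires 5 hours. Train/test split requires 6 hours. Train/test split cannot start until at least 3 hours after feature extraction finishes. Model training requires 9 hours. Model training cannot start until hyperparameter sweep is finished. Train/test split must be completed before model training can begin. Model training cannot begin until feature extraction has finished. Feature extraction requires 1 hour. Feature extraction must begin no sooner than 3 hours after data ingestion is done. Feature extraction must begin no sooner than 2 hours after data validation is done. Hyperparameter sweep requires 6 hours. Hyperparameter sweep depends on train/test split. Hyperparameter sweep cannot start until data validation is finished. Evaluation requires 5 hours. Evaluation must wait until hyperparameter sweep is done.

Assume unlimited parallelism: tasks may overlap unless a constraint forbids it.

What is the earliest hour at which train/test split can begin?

Data validation has no prerequisites, so it starts at hour 0 and finishes at hour 5.
Data ingestion can start immediately at hour 0; it finishes at hour 1.
Feature extraction has to wait for data ingestion (finishes hour 1, plus 3-hour gap → hour 4); data validation (finishes hour 5, plus 2-hour gap → hour 7). The latest of these is hour 7, so feature extraction runs hour 7 to 7 + 1 = hour 8.
Train/test split waits on feature extraction (finishes hour 8, plus 3-hour gap → hour 11), so the earliest it can start is hour 11.

11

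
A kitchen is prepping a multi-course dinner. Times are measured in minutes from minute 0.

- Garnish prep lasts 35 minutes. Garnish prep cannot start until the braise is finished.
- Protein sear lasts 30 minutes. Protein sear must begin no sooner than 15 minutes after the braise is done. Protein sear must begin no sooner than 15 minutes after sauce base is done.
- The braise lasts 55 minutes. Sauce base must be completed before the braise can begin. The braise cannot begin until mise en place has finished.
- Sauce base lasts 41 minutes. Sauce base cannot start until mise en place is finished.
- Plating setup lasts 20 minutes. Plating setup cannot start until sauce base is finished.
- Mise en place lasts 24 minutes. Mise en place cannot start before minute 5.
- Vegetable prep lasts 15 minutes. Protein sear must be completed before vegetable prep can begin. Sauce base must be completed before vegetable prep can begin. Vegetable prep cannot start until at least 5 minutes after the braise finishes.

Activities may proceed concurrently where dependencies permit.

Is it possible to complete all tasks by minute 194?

Yes

After its own release at minute 5, mise en place can start at minute 5 and finishes at minute 29.
Sauce base waits on mise en place (finishes minute 29), so it starts at minute 29 and finishes at 29 + 41 = minute 70.
Plating setup waits on sauce base (finishes minute 70), so it starts at minute 70 and finishes at 70 + 20 = minute 90.
The braise cannot start until sauce base (finishes minute 70); mise en place (finishes minute 29). The controlling bound is minute 70, so the braise finishes at 70 + 55 = minute 125.
Garnish prep waits on the braise (finishes minute 125), so it starts at minute 125 and finishes at 125 + 35 = minute 160.
Protein sear cannot start until the braise (finishes minute 125, plus 15-minute gap → minute 140); sauce base (finishes minute 70, plus 15-minute gap → minute 85). The controlling bound is minute 140, so protein sear finishes at 140 + 30 = minute 170.
Vegetable prep has to wait for protein sear (finishes minute 170); sauce base (finishes minute 70); the braise (finishes minute 125, plus 5-minute gap → minute 130). The latest of these is minute 170, so vegetable prep runs minute 170 to 170 + 15 = minute 185.
Every task is finished by minute 185, which is no later than the deadline of 194, so the schedule is feasible.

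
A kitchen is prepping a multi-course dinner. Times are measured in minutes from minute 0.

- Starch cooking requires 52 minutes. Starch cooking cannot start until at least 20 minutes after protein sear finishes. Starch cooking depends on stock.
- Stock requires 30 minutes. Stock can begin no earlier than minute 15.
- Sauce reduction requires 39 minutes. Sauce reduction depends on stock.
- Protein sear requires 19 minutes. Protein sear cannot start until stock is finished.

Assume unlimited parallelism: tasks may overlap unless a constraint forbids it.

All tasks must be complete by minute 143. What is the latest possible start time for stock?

22

Starch cooking has no dependents, so it just needs to finish by minute 143. Starting by 143 − 52 = minute 91 achieves that.
Protein sear feeds into starch cooking (must start by minute 91, minus 20-minute gap → minute 71); so protein sear must finish by minute 71 and therefore start by minute 52.
Sauce reduction must finish by minute 143; it takes 39 minutes, so it must start by 143 − 39 = minute 104.
Stock must finish in time for protein sear (must start by minute 52); sauce reduction (must start by minute 104); starch cooking (must start by minute 91). The tightest is minute 52, so stock must start by 52 − 30 = minute 22.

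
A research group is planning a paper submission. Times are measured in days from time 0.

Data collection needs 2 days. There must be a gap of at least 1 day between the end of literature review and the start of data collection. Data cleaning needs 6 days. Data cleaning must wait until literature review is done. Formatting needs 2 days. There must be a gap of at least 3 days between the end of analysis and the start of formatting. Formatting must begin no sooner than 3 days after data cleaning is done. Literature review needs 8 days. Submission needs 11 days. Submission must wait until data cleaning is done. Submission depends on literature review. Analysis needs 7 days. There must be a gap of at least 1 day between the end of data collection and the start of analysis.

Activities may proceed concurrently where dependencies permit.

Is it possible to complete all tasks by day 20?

Nothing blocks literature review, so it runs from day 0 to day 8.
After literature review (finishes day 8), data cleaning can start at day 8 and finishes at day 14.
For submission: data cleaning (finishes day 14); literature review (finishes day 8). Taking the maximum gives a start of day 14, and it finishes at 14 + 11 = day 25.
Data collection waits on literature review (finishes day 8, plus 1-day gap → day 9), so it starts at day 9 and finishes at 9 + 2 = day 11.
Analysis waits on data collection (finishes day 11, plus 1-day gap → day 12), so it starts at day 12 and finishes at 12 + 7 = day 19.
For formatting: analysis (finishes day 19, plus 3-day gap → day 22); data cleaning (finishes day 14, plus 3-day gap → day 17). Taking the maximum gives a start of day 22, and it finishes at 22 + 2 = day 24.
The earliest everything can be done is day 25, which is after the deadline of 20, so it is not possible.

No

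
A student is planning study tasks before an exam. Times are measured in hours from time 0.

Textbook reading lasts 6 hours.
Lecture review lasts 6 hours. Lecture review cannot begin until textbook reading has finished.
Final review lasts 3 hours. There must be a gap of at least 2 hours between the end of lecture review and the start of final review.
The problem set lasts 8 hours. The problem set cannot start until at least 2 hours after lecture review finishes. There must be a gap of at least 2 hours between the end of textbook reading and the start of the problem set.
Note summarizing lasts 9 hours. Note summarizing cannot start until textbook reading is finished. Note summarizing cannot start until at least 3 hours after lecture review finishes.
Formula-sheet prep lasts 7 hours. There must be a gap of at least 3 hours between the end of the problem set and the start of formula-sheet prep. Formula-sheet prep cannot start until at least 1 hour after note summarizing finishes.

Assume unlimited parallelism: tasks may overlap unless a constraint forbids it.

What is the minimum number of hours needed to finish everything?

32

Textbook reading has no prerequisites, so it starts at hour 0 and finishes at hour 6.
Lecture review cannot begin until textbook reading (finishes hour 6). It runs from hour 6 to 6 + 6 = hour 12.
After lecture review (finishes hour 12, plus 2-hour gap → hour 14), final review can start at hour 14 and finishes at hour 17.
Note summarizing has to wait for textbook reading (finishes hour 6); lecture review (finishes hour 12, plus 3-hour gap → hour 15). The latest of these is hour 15, so note summarizing runs hour 15 to 15 + 9 = hour 24.
The problem set cannot start until lecture review (finishes hour 12, plus 2-hour gap → hour 14); textbook reading (finishes hour 6, plus 2-hour gap → hour 8). The controlling bound is hour 14, so the problem set finishes at 14 + 8 = hour 22.
Formula-sheet prep needs all of the problem set (finishes hour 22, plus 3-hour gap → hour 25); note summarizing (finishes hour 24, plus 1-hour gap → hour 25). That puts its earliest start at hour 25; it finishes at 25 + 7 = hour 32.
All tasks are finished once the last one completes. Finish times: Textbook reading at 6, Lecture review at 12, The problem set at 22, Note summarizing at 24, Formula-sheet prep at 32, Final review at 17. The latest is hour 32.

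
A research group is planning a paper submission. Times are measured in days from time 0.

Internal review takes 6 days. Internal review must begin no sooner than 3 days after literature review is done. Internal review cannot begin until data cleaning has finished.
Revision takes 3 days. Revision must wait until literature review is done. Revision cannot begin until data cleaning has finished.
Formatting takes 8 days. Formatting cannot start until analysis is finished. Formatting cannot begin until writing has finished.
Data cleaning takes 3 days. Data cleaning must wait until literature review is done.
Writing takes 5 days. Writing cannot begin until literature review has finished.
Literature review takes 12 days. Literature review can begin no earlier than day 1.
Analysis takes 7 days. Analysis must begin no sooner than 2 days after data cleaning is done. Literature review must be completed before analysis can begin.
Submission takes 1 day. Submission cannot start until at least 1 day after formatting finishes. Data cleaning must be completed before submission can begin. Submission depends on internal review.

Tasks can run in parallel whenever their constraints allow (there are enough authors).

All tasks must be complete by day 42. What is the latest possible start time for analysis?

25

Submission has no dependents, so it just needs to finish by day 42. Starting by 42 − 1 = day 41 achieves that.
Since submission (must start by day 41, minus 1-day gap → day 40) depends on it, formatting must finish by day 40. Backing off its 8-day duration gives a latest start of day 32.
Analysis has to be done before formatting (must start by day 32). That means finishing by day 32, i.e. starting by 32 − 7 = day 25.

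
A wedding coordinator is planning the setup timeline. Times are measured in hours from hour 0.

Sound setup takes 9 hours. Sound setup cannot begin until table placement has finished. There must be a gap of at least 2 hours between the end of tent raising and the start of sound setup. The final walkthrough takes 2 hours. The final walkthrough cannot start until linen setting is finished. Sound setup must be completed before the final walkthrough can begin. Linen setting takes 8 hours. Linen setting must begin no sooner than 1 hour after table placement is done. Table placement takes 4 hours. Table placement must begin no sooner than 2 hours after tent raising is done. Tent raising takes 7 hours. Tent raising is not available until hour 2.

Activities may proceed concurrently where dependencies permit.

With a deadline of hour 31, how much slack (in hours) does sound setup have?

5

After its own release at hour 2, tent raising can start at hour 2 and finishes at hour 9.
After tent raising (finishes hour 9, plus 2-hour gap → hour 11), table placement can start at hour 11 and finishes at hour 15.
For sound setup: table placement (finishes hour 15); tent raising (finishes hour 9, plus 2-hour gap → hour 11). Taking the maximum gives a start of hour 15, and it finishes at 15 + 9 = hour 24.

Working backward from the deadline:
The final walkthrough must finish by hour 31; it takes 2 hours, so it must start by 31 − 2 = hour 29.
Sound setup must finish before the final walkthrough (must start by hour 29). With a 9-hour duration, sound setup must start by 29 − 9 = hour 20.
So sound setup can start as early as hour 15 and as late as hour 20, giving 20 − 15 = 5 hours of slack.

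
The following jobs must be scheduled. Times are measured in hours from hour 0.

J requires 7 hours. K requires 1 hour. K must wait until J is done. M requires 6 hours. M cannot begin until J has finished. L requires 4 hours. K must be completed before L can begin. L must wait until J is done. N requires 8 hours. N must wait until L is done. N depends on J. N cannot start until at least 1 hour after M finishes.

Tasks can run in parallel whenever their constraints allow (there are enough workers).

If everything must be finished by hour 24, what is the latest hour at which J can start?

N must finish by hour 24; it takes 8 hours, so it must start by 24 − 8 = hour 16.
L must finish before N (must start by hour 16). With a 4-hour duration, L must start by 16 − 4 = hour 12.
K feeds into L (must start by hour 12); so K must finish by hour 12 and therefore start by hour 11.
Since N (must start by hour 16, minus 1-hour gap → hour 15) depends on it, M must finish by hour 15. Backing off its 6-hour duration gives a latest start of hour 9.
For J: K (must start by hour 11); L (must start by hour 12); M (must start by hour 9); N (must start by hour 16). The most restrictive is hour 9; with a 7-hour duration, J must start by hour 2.

2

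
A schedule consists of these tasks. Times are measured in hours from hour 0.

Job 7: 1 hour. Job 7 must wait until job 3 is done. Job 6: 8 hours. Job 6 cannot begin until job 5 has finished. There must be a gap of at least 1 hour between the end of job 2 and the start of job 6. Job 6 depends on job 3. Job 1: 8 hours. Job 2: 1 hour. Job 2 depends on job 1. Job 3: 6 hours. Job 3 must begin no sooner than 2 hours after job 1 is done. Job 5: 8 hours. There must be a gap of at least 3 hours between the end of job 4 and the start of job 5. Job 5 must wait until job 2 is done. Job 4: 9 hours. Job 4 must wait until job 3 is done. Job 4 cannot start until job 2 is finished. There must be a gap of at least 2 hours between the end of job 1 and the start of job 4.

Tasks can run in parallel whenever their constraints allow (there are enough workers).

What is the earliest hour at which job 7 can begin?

16

Job 1 can start immediately at hour 0; it finishes at hour 8.
Job 3 cannot begin until job 1 (finishes hour 8, plus 2-hour gap → hour 10). It runs from hour 10 to 10 + 6 = hour 16.
Job 7 waits on job 3 (finishes hour 16), so the earliest it can start is hour 16.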